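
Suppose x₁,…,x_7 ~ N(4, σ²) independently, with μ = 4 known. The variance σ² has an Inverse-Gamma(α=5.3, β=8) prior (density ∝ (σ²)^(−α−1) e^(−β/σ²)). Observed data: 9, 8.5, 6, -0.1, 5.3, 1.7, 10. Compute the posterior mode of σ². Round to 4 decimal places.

σ̂²_MAP = 6.3796

Sum of squared deviations about the known mean: SS = (9−4)² + (8.5−4)² + (6−4)² + (-0.1−4)² + (5.3−4)² + (1.7−4)² + (10−4)² = 109.04.
The Normal likelihood contributes (σ²)^(−n/2) exp(−SS/(2σ²)), so the posterior is Inverse-Gamma(α + n/2, β + SS/2) = Inverse-Gamma(8.8, 62.52).
The mode of Inverse-Gamma(a, b) is b/(a+1) = 62.52/9.8 ≈ 6.3796.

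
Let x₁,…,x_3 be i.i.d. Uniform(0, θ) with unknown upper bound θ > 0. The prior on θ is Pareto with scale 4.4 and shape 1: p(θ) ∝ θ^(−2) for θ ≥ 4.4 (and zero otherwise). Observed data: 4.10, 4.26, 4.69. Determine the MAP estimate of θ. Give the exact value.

θ̂_MAP = 4.69

The Uniform(0, θ) likelihood is θ^(−n) for θ ≥ max(xᵢ), zero otherwise. Here max(xᵢ) = 4.69.
Posterior ∝ θ^(−2) · θ^(−3) = θ^(−5) on θ ≥ max(4.4, 4.69) = 4.69.
This density is strictly decreasing in θ, so the posterior mode lies at the lower boundary of the support.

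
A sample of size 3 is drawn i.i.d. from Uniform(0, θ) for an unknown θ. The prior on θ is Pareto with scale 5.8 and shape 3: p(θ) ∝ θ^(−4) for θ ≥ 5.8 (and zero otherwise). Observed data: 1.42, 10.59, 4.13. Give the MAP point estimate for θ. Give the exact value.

The Uniform(0, θ) likelihood is θ^(−n) for θ ≥ max(xᵢ), zero otherwise. Here max(xᵢ) = 10.59.
Posterior ∝ θ^(−4) · θ^(−3) = θ^(−7) on θ ≥ max(5.8, 10.59) = 10.59.
This density is strictly decreasing in θ, so the posterior mode lies at the lower boundary of the support.

θ̂_MAP = 10.59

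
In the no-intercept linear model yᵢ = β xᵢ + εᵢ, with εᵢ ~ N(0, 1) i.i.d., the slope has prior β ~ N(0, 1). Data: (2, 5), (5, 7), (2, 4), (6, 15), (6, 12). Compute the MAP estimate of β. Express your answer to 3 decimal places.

β̂_MAP = 2.028

log p(β | y) = −Σ(yᵢ − βxᵢ)²/(2·1) − β²/(2·1) + const.
Setting the derivative to zero: Σxᵢ(yᵢ − βxᵢ)/1 − β/1 = 0, so β = Σxᵢyᵢ / (Σxᵢ² + σ²/τ²).
Σxᵢyᵢ = 2·5 + 5·7 + 2·4 + 6·15 + 6·12 = 215; Σxᵢ² = 105; σ²/τ² = 1.
β̂_MAP = 215 / (105 + 1) = 215/106 ≈ 2.028.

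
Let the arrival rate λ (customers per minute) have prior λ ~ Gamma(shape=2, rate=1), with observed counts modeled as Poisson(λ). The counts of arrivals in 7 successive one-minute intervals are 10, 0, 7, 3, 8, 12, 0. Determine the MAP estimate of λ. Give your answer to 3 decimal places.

Σxᵢ = 10+0+7+3+8+12+0 = 40, with n = 7.
Posterior ∝ λe^(−1λ) · λ^40e^(−7λ) = λ^41e^(−8λ), i.e. Gamma(shape=42, rate=8).
The mode of a Gamma(a, b) with a ≥ 1 (shape–rate) is (a−1)/b = 41/8 ≈ 5.125.

λ̂_MAP = 5.125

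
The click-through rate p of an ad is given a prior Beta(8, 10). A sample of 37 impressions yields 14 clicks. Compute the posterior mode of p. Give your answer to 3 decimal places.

p̂_MAP = 0.396

Prior: Beta(8, 10).
Data: 14 successes in 37 trials. The binomial likelihood contributes p^14(1−p)^23, so the posterior is Beta(8+14, 10+23) = Beta(22, 33).
For Beta(a, b) with a, b > 1 the mode is (a−1)/(a+b−2) = 21/53 ≈ 0.396.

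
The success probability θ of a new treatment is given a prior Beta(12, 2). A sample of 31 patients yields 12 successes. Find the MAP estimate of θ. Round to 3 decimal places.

Prior: Beta(12, 2).
Data: 12 successes in 31 trials. The binomial likelihood contributes θ^12(1−θ)^19, so the posterior is Beta(12+12, 2+19) = Beta(24, 21).
For Beta(a, b) with a, b > 1 the mode is (a−1)/(a+b−2) = 23/43 ≈ 0.535.

θ̂_MAP = 0.535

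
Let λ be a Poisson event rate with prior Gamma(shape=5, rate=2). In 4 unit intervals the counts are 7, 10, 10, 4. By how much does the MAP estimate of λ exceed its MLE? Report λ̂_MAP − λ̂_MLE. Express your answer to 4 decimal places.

Σxᵢ = 31. Posterior is Gamma(36, 6); MAP = (36−1)/6 = 35/6 ≈ 5.83333.
MLE = x̄ = 31/4 ≈ 7.75000.
Difference = 35/6 − 31/4 = -23/12 ≈ -1.9167.

MAP − MLE = -1.9167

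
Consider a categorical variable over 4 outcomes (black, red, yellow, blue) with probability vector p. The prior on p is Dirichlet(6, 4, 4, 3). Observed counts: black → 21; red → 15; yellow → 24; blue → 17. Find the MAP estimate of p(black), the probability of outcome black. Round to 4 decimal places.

MAP estimate of p(black) = 0.2889

The posterior is Dirichlet(αᵢ + nᵢ) = Dirichlet(27, 19, 28, 20).
For a Dirichlet(a₁,…,a_K) with all aᵢ > 1, the mode has j-th component (aⱼ − 1)/(Σaᵢ − K).
Here Σaᵢ = 94 and K = 4, so p(black) = (27 − 1)/(94 − 4) = 26/90 ≈ 0.2889.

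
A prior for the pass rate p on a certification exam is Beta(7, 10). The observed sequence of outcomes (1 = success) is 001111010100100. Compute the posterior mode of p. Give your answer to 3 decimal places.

p̂_MAP = 0.433

Prior: Beta(7, 10).
Data: 7 successes in 15 trials (from the sequence). The binomial likelihood contributes p^7(1−p)^8, so the posterior is Beta(7+7, 10+8) = Beta(14, 18).
For Beta(a, b) with a, b > 1 the mode is (a−1)/(a+b−2) = 13/30 ≈ 0.433.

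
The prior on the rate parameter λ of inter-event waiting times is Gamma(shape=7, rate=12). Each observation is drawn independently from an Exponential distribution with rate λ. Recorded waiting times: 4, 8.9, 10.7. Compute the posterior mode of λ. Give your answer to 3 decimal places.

The Exponential(rate=λ) likelihood is ∝ λ^n e^(−λΣtᵢ). Here n = 3 and Σtᵢ = 4 + 8.9 + 10.7 = 23.6.
Posterior ∝ λ^6e^(−12λ) · λ^3e^(−23.6λ) = λ^9e^(−35.6λ), i.e. Gamma(10, 35.6).
Mode = (a−1)/b = 9/35.6 ≈ 0.253.

λ̂_MAP = 0.253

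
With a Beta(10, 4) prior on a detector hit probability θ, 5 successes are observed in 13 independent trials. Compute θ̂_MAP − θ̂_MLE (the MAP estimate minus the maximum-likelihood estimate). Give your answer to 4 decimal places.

Posterior is Beta(15, 12); MAP = (15−1)/(27−2) = 14/25 ≈ 0.56000.
MLE ignores the prior: θ̂_MLE = k/n = 5/13 ≈ 0.38462.
Difference = 14/25 − 5/13 = 57/325 ≈ 0.1754.

MAP − MLE = 0.1754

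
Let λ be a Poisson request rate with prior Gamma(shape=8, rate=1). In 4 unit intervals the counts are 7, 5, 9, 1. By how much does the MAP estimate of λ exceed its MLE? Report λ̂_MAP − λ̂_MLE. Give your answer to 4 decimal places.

Σxᵢ = 22. Posterior is Gamma(30, 5); MAP = (30−1)/5 = 29/5 ≈ 5.80000.
MLE = x̄ = 22/4 ≈ 5.50000.
Difference = 29/5 − 22/4 = 3/10 ≈ 0.3000.

MAP − MLE = 0.3000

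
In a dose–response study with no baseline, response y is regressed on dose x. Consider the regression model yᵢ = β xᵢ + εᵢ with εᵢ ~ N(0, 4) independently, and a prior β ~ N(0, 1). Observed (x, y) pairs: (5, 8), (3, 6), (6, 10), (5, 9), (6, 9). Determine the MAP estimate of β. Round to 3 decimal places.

β̂_MAP = 1.607

log p(β | y) = −Σ(yᵢ − βxᵢ)²/(2·4) − β²/(2·1) + const.
Setting the derivative to zero: Σxᵢ(yᵢ − βxᵢ)/4 − β/1 = 0, so β = Σxᵢyᵢ / (Σxᵢ² + σ²/τ²).
Σxᵢyᵢ = 5·8 + 3·6 + 6·10 + 5·9 + 6·9 = 217; Σxᵢ² = 131; σ²/τ² = 4.
β̂_MAP = 217 / (131 + 4) = 217/135 ≈ 1.607.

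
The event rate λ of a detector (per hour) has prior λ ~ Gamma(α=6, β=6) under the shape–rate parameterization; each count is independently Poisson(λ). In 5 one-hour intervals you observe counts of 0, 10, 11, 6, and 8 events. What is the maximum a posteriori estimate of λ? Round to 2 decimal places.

Σxᵢ = 0+10+11+6+8 = 35, with n = 5.
Posterior ∝ λ^5e^(−6λ) · λ^35e^(−5λ) = λ^40e^(−11λ), i.e. Gamma(shape=41, rate=11).
The mode of a Gamma(a, b) with a ≥ 1 (shape–rate) is (a−1)/b = 40/11 ≈ 3.64.

λ̂_MAP = 3.64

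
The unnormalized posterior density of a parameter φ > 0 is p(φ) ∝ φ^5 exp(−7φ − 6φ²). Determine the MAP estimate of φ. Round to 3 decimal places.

φ̂_MAP = 0.417

ℓ'(φ) = 5/φ − 7 − 12φ. Setting this to zero and multiplying by φ: 12φ² + 7φ − 5 = 0.
φ = (−7 + √(7² + 4·12·5)) / (2·12) = (−7 + √289) / 24 = (−7 + 17)/24 = 5/12.
ℓ''(φ) = −5/φ² − 12 < 0, confirming a maximum.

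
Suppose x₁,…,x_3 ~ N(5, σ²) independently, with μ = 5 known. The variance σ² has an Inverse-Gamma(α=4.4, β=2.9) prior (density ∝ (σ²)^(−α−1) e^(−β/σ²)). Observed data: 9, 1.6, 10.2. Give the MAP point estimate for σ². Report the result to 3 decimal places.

Sum of squared deviations about the known mean: SS = (9−5)² + (1.6−5)² + (10.2−5)² = 54.6.
The Normal likelihood contributes (σ²)^(−n/2) exp(−SS/(2σ²)), so the posterior is Inverse-Gamma(α + n/2, β + SS/2) = Inverse-Gamma(5.9, 30.2).
The mode of Inverse-Gamma(a, b) is b/(a+1) = 30.2/6.9 ≈ 4.377.

σ̂²_MAP = 4.377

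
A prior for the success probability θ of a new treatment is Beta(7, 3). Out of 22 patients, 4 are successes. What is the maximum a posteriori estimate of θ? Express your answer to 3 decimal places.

Prior: Beta(7, 3).
Data: 4 successes in 22 trials. The binomial likelihood contributes θ^4(1−θ)^18, so the posterior is Beta(7+4, 3+18) = Beta(11, 21).
For Beta(a, b) with a, b > 1 the mode is (a−1)/(a+b−2) = 10/30 ≈ 0.333.

θ̂_MAP = 0.333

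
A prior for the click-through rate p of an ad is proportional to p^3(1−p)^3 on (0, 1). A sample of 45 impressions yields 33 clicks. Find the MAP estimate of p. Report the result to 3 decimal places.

p̂_MAP = 0.706

The prior density ∝ p^3(1−p)^3 is the kernel of Beta(4, 4).
Data: 33 successes in 45 trials. The binomial likelihood contributes p^33(1−p)^12, so the posterior is Beta(4+33, 4+12) = Beta(37, 16).
For Beta(a, b) with a, b > 1 the mode is (a−1)/(a+b−2) = 36/51 ≈ 0.706.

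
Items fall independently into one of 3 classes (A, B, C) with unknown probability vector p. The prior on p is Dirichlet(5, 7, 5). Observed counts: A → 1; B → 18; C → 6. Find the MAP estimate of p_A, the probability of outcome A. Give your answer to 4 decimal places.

MAP estimate of p_A = 0.1282

The posterior is Dirichlet(αᵢ + nᵢ) = Dirichlet(6, 25, 11).
For a Dirichlet(a₁,…,a_K) with all aᵢ > 1, the mode has j-th component (aⱼ − 1)/(Σaᵢ − K).
Here Σaᵢ = 42 and K = 3, so p_A = (6 − 1)/(42 − 3) = 5/39 ≈ 0.1282.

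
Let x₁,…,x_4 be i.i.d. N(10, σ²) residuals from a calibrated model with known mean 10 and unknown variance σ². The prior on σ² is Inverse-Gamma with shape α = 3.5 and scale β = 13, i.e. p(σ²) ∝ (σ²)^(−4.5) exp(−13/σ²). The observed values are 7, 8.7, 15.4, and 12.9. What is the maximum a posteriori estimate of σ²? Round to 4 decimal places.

σ̂²_MAP = 5.7123

Sum of squared deviations about the known mean: SS = (7−10)² + (8.7−10)² + (15.4−10)² + (12.9−10)² = 48.26.
The Normal likelihood contributes (σ²)^(−n/2) exp(−SS/(2σ²)), so the posterior is Inverse-Gamma(α + n/2, β + SS/2) = Inverse-Gamma(5.5, 37.13).
The mode of Inverse-Gamma(a, b) is b/(a+1) = 37.13/6.5 ≈ 5.7123.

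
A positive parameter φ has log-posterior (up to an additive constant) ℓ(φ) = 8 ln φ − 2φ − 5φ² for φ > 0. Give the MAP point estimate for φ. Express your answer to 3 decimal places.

φ̂_MAP = 0.800

ℓ'(φ) = 8/φ − 2 − 10φ. Setting this to zero and multiplying by φ: 10φ² + 2φ − 8 = 0.
φ = (−2 + √(2² + 4·10·8)) / (2·10) = (−2 + √324) / 20 = (−2 + 18)/20 = 4/5.
ℓ''(φ) = −8/φ² − 10 < 0, confirming a maximum.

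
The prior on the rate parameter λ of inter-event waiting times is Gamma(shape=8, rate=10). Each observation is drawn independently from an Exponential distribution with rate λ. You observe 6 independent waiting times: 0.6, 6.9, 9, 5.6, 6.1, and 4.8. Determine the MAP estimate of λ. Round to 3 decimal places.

The Exponential(rate=λ) likelihood is ∝ λ^n e^(−λΣtᵢ). Here n = 6 and Σtᵢ = 0.6 + 6.9 + 9 + 5.6 + 6.1 + 4.8 = 33.
Posterior ∝ λ^7e^(−10λ) · λ^6e^(−33λ) = λ^13e^(−43λ), i.e. Gamma(14, 43).
Mode = (a−1)/b = 13/43 ≈ 0.302.

λ̂_MAP = 0.302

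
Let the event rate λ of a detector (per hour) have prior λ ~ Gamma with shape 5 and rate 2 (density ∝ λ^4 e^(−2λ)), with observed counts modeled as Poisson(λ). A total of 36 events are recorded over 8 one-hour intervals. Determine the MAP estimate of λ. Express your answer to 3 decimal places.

λ̂_MAP = 4.000

Σxᵢ = 36, n = 8.
Posterior ∝ λ^4e^(−2λ) · λ^36e^(−8λ) = λ^40e^(−10λ), i.e. Gamma(shape=41, rate=10).
The mode of a Gamma(a, b) with a ≥ 1 (shape–rate) is (a−1)/b = 40/10 ≈ 4.000.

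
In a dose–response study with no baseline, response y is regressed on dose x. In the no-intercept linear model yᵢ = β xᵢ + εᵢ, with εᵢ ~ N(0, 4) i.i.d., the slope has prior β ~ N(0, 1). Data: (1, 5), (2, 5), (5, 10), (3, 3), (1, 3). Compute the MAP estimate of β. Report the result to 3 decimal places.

log p(β | y) = −Σ(yᵢ − βxᵢ)²/(2·4) − β²/(2·1) + const.
Setting the derivative to zero: Σxᵢ(yᵢ − βxᵢ)/4 − β/1 = 0, so β = Σxᵢyᵢ / (Σxᵢ² + σ²/τ²).
Σxᵢyᵢ = 1·5 + 2·5 + 5·10 + 3·3 + 1·3 = 77; Σxᵢ² = 40; σ²/τ² = 4.
β̂_MAP = 77 / (40 + 4) = 77/44 ≈ 1.750.

β̂_MAP = 1.750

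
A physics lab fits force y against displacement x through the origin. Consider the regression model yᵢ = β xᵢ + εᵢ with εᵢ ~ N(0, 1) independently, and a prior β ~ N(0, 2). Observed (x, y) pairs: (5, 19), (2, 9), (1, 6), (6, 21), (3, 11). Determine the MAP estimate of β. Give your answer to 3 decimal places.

β̂_MAP = 3.682

log p(β | y) = −Σ(yᵢ − βxᵢ)²/(2·1) − β²/(2·2) + const.
Setting the derivative to zero: Σxᵢ(yᵢ − βxᵢ)/1 − β/2 = 0, so β = Σxᵢyᵢ / (Σxᵢ² + σ²/τ²).
Σxᵢyᵢ = 5·19 + 2·9 + 1·6 + 6·21 + 3·11 = 278; Σxᵢ² = 75; σ²/τ² = 0.5.
β̂_MAP = 278 / (75 + 0.5) = 278/75.5 ≈ 3.682.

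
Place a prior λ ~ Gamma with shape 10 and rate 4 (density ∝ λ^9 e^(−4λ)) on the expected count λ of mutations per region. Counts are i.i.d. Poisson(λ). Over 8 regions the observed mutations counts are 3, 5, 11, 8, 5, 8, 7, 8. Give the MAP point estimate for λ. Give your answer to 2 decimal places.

λ̂_MAP = 5.33

Σxᵢ = 3+5+11+8+5+8+7+8 = 55, with n = 8.
Posterior ∝ λ^9e^(−4λ) · λ^55e^(−8λ) = λ^64e^(−12λ), i.e. Gamma(shape=65, rate=12).
The mode of a Gamma(a, b) with a ≥ 1 (shape–rate) is (a−1)/b = 64/12 ≈ 5.33.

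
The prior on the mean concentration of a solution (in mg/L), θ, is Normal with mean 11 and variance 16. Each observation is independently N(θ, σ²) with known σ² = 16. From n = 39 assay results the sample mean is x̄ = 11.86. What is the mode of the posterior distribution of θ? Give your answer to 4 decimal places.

θ̂_MAP = 11.8385

n = 39, x̄ = 11.86.
For a Normal prior and Normal likelihood with known variance, the posterior is Normal; its mode equals its mean, the precision-weighted average.
Prior precision 1/σ₀² = 1/16 = 0.0625; data precision n/σ² = 39/16 = 2.4375.
θ̂ = (0.0625·11 + 2.4375·11.86) / (0.0625 + 2.4375) = 29.59625/2.5 = 11.8385.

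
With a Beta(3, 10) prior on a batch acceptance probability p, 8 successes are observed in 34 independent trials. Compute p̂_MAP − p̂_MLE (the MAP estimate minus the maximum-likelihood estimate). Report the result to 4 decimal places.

Posterior is Beta(11, 36); MAP = (11−1)/(47−2) = 10/45 ≈ 0.22222.
MLE ignores the prior: p̂_MLE = k/n = 8/34 ≈ 0.23529.
Difference = 10/45 − 8/34 = -2/153 ≈ -0.0131.

MAP − MLE = -0.0131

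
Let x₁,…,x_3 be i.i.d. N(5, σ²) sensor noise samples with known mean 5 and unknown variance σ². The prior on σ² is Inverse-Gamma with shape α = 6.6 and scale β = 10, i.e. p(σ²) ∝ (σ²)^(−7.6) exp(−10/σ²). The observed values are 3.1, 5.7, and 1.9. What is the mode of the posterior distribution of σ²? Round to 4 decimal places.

Sum of squared deviations about the known mean: SS = (3.1−5)² + (5.7−5)² + (1.9−5)² = 13.71.
The Normal likelihood contributes (σ²)^(−n/2) exp(−SS/(2σ²)), so the posterior is Inverse-Gamma(α + n/2, β + SS/2) = Inverse-Gamma(8.1, 16.855).
The mode of Inverse-Gamma(a, b) is b/(a+1) = 16.855/9.1 ≈ 1.8522.

σ̂²_MAP = 1.8522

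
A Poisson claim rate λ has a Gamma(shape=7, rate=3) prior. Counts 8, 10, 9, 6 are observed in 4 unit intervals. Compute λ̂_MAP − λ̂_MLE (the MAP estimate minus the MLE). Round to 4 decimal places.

MAP − MLE = -2.6786

Σxᵢ = 33. Posterior is Gamma(40, 7); MAP = (40−1)/7 = 39/7 ≈ 5.57143.
MLE = x̄ = 33/4 ≈ 8.25000.
Difference = 39/7 − 33/4 = -75/28 ≈ -2.6786.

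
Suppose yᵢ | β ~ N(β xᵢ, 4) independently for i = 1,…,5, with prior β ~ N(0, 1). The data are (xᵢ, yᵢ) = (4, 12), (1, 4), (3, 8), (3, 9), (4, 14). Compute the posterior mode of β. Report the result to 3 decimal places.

β̂_MAP = 2.891

log p(β | y) = −Σ(yᵢ − βxᵢ)²/(2·4) − β²/(2·1) + const.
Setting the derivative to zero: Σxᵢ(yᵢ − βxᵢ)/4 − β/1 = 0, so β = Σxᵢyᵢ / (Σxᵢ² + σ²/τ²).
Σxᵢyᵢ = 4·12 + 1·4 + 3·8 + 3·9 + 4·14 = 159; Σxᵢ² = 51; σ²/τ² = 4.
β̂_MAP = 159 / (51 + 4) = 159/55 ≈ 2.891.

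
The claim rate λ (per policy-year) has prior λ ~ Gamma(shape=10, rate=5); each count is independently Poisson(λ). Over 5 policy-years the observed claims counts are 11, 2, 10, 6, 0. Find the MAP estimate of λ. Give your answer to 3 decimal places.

λ̂_MAP = 3.800

Σxᵢ = 11+2+10+6+0 = 29, with n = 5.
Posterior ∝ λ^9e^(−5λ) · λ^29e^(−5λ) = λ^38e^(−10λ), i.e. Gamma(shape=39, rate=10).
The mode of a Gamma(a, b) with a ≥ 1 (shape–rate) is (a−1)/b = 38/10 ≈ 3.800.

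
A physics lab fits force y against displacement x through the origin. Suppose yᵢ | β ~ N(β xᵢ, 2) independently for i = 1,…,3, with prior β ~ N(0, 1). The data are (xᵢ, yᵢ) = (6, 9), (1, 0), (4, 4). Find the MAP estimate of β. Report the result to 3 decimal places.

β̂_MAP = 1.273

log p(β | y) = −Σ(yᵢ − βxᵢ)²/(2·2) − β²/(2·1) + const.
Setting the derivative to zero: Σxᵢ(yᵢ − βxᵢ)/2 − β/1 = 0, so β = Σxᵢyᵢ / (Σxᵢ² + σ²/τ²).
Σxᵢyᵢ = 6·9 + 1·0 + 4·4 = 70; Σxᵢ² = 53; σ²/τ² = 2.
β̂_MAP = 70 / (53 + 2) = 70/55 ≈ 1.273.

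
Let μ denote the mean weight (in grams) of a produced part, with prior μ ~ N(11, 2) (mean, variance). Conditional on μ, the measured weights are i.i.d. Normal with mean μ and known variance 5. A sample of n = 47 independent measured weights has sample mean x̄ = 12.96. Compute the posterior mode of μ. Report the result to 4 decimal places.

μ̂_MAP = 12.8610

n = 47, x̄ = 12.96.
For a Normal prior and Normal likelihood with known variance, the posterior is Normal; its mode equals its mean, the precision-weighted average.
Prior precision 1/σ₀² = 1/2 = 0.5; data precision n/σ² = 47/5 = 9.4.
μ̂ = (0.5·11 + 9.4·12.96) / (0.5 + 9.4) = 127.324/9.9 = 31831/2475 ≈ 12.8610.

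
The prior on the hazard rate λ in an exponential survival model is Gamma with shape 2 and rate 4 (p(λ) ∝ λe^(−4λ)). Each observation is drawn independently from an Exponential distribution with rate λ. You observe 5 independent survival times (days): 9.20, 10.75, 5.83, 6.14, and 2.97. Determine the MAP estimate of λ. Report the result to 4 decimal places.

The Exponential(rate=λ) likelihood is ∝ λ^n e^(−λΣtᵢ). Here n = 5 and Σtᵢ = 9.20 + 10.75 + 5.83 + 6.14 + 2.97 = 34.89.
Posterior ∝ λe^(−4λ) · λ^5e^(−34.89λ) = λ^6e^(−38.89λ), i.e. Gamma(7, 38.89).
Mode = (a−1)/b = 6/38.89 ≈ 0.1543.

λ̂_MAP = 0.1543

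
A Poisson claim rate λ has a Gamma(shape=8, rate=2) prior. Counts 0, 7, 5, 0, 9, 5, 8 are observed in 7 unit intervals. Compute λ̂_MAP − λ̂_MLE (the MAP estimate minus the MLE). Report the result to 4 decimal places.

MAP − MLE = -0.3016

Σxᵢ = 34. Posterior is Gamma(42, 9); MAP = (42−1)/9 = 41/9 ≈ 4.55556.
MLE = x̄ = 34/7 ≈ 4.85714.
Difference = 41/9 − 34/7 = -19/63 ≈ -0.3016.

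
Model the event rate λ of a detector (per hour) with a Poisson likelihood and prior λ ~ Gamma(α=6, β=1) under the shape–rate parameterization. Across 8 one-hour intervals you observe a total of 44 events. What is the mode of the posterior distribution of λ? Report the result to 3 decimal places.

Σxᵢ = 44, n = 8.
Posterior ∝ λ^5e^(−1λ) · λ^44e^(−8λ) = λ^49e^(−9λ), i.e. Gamma(shape=50, rate=9).
The mode of a Gamma(a, b) with a ≥ 1 (shape–rate) is (a−1)/b = 49/9 ≈ 5.444.

λ̂_MAP = 5.444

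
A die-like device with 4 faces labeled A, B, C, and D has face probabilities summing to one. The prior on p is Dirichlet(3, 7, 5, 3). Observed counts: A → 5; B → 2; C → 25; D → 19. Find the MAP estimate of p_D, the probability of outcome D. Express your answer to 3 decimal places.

The posterior is Dirichlet(αᵢ + nᵢ) = Dirichlet(8, 9, 30, 22).
For a Dirichlet(a₁,…,a_K) with all aᵢ > 1, the mode has j-th component (aⱼ − 1)/(Σaᵢ − K).
Here Σaᵢ = 69 and K = 4, so p_D = (22 − 1)/(69 − 4) = 21/65 ≈ 0.323.

MAP estimate of p_D = 0.323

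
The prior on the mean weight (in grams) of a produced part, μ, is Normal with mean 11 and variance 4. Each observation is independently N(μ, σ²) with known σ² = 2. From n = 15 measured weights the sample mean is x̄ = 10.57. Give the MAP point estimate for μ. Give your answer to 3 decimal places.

n = 15, x̄ = 10.57.
For a Normal prior and Normal likelihood with known variance, the posterior is Normal; its mode equals its mean, the precision-weighted average.
Prior precision 1/σ₀² = 1/4 = 0.25; data precision n/σ² = 15/2 = 7.5.
μ̂ = (0.25·11 + 7.5·10.57) / (0.25 + 7.5) = 82.025/7.75 = 3281/310 ≈ 10.584.

μ̂_MAP = 10.584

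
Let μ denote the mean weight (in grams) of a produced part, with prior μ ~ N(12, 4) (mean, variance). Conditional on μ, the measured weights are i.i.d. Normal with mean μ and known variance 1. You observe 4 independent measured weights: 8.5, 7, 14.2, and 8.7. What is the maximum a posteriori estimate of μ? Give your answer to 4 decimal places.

μ̂_MAP = 9.7412

n = 4; x̄ = (8.5 + 7 + 14.2 + 8.7)/4 = 38.4/4 = 9.6.
For a Normal prior and Normal likelihood with known variance, the posterior is Normal; its mode equals its mean, the precision-weighted average.
Prior precision 1/σ₀² = 1/4 = 0.25; data precision n/σ² = 4/1 = 4.
μ̂ = (0.25·12 + 4·9.6) / (0.25 + 4) = 41.4/4.25 = 828/85 ≈ 9.7412.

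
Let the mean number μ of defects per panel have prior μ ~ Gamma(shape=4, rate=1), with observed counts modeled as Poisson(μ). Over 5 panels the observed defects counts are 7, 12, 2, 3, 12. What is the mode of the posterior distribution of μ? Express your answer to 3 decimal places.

μ̂_MAP = 6.500

Σxᵢ = 7+12+2+3+12 = 36, with n = 5.
Posterior ∝ μ^3e^(−1μ) · μ^36e^(−5μ) = μ^39e^(−6μ), i.e. Gamma(shape=40, rate=6).
The mode of a Gamma(a, b) with a ≥ 1 (shape–rate) is (a−1)/b = 39/6 ≈ 6.500.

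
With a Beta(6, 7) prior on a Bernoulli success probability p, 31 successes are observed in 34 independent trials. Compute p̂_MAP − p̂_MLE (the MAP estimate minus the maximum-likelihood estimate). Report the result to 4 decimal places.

Posterior is Beta(37, 10); MAP = (37−1)/(47−2) = 36/45 ≈ 0.80000.
MLE ignores the prior: p̂_MLE = k/n = 31/34 ≈ 0.91176.
Difference = 36/45 − 31/34 = -19/170 ≈ -0.1118.

MAP − MLE = -0.1118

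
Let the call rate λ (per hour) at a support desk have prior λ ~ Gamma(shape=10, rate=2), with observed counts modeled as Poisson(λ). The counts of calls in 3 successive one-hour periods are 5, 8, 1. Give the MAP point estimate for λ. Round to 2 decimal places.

λ̂_MAP = 4.60

Σxᵢ = 5+8+1 = 14, with n = 3.
Posterior ∝ λ^9e^(−2λ) · λ^14e^(−3λ) = λ^23e^(−5λ), i.e. Gamma(shape=24, rate=5).
The mode of a Gamma(a, b) with a ≥ 1 (shape–rate) is (a−1)/b = 23/5 ≈ 4.60.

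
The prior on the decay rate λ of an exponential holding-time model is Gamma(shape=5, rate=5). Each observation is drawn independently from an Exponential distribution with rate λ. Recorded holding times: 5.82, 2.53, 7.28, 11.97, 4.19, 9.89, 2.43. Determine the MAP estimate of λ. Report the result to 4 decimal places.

The Exponential(rate=λ) likelihood is ∝ λ^n e^(−λΣtᵢ). Here n = 7 and Σtᵢ = 5.82 + 2.53 + 7.28 + 11.97 + 4.19 + 9.89 + 2.43 = 44.11.
Posterior ∝ λ^4e^(−5λ) · λ^7e^(−44.11λ) = λ^11e^(−49.11λ), i.e. Gamma(12, 49.11).
Mode = (a−1)/b = 11/49.11 ≈ 0.2240.

λ̂_MAP = 0.2240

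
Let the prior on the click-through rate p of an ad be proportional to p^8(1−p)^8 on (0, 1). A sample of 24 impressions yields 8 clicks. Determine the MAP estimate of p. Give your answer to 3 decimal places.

p̂_MAP = 0.400

The prior density ∝ p^8(1−p)^8 is the kernel of Beta(9, 9).
Data: 8 successes in 24 trials. The binomial likelihood contributes p^8(1−p)^16, so the posterior is Beta(9+8, 9+16) = Beta(17, 25).
For Beta(a, b) with a, b > 1 the mode is (a−1)/(a+b−2) = 16/40 ≈ 0.400.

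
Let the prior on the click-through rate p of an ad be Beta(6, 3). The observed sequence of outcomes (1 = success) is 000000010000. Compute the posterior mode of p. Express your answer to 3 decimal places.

Prior: Beta(6, 3).
Data: 1 success in 12 trials (from the sequence). The binomial likelihood contributes p(1−p)^11, so the posterior is Beta(6+1, 3+11) = Beta(7, 14).
For Beta(a, b) with a, b > 1 the mode is (a−1)/(a+b−2) = 6/19 ≈ 0.316.

p̂_MAP = 0.316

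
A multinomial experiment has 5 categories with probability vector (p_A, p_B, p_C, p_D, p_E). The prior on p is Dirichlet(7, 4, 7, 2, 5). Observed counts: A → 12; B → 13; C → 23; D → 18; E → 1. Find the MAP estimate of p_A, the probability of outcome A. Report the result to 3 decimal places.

MAP estimate of p_A = 0.207

The posterior is Dirichlet(αᵢ + nᵢ) = Dirichlet(19, 17, 30, 20, 6).
For a Dirichlet(a₁,…,a_K) with all aᵢ > 1, the mode has j-th component (aⱼ − 1)/(Σaᵢ − K).
Here Σaᵢ = 92 and K = 5, so p_A = (19 − 1)/(92 − 5) = 18/87 ≈ 0.207.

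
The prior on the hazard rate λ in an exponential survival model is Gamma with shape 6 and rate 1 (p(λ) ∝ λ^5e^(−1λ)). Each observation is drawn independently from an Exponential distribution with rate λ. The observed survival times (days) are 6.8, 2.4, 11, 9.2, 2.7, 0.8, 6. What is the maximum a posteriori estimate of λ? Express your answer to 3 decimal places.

The Exponential(rate=λ) likelihood is ∝ λ^n e^(−λΣtᵢ). Here n = 7 and Σtᵢ = 6.8 + 2.4 + 11 + 9.2 + 2.7 + 0.8 + 6 = 38.9.
Posterior ∝ λ^5e^(−1λ) · λ^7e^(−38.9λ) = λ^12e^(−39.9λ), i.e. Gamma(13, 39.9).
Mode = (a−1)/b = 12/39.9 ≈ 0.301.

λ̂_MAP = 0.301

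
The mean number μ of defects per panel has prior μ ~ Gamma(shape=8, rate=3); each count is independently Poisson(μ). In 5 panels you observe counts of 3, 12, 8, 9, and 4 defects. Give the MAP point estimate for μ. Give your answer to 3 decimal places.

μ̂_MAP = 5.375

Σxᵢ = 3+12+8+9+4 = 36, with n = 5.
Posterior ∝ μ^7e^(−3μ) · μ^36e^(−5μ) = μ^43e^(−8μ), i.e. Gamma(shape=44, rate=8).
The mode of a Gamma(a, b) with a ≥ 1 (shape–rate) is (a−1)/b = 43/8 ≈ 5.375.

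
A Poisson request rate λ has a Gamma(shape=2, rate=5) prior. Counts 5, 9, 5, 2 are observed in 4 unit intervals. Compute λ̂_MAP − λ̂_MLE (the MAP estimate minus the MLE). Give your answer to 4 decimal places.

Σxᵢ = 21. Posterior is Gamma(23, 9); MAP = (23−1)/9 = 22/9 ≈ 2.44444.
MLE = x̄ = 21/4 ≈ 5.25000.
Difference = 22/9 − 21/4 = -101/36 ≈ -2.8056.

MAP − MLE = -2.8056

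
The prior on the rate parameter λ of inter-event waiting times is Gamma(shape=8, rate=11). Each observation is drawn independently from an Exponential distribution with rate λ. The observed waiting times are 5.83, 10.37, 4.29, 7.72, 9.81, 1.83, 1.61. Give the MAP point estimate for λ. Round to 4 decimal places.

The Exponential(rate=λ) likelihood is ∝ λ^n e^(−λΣtᵢ). Here n = 7 and Σtᵢ = 5.83 + 10.37 + 4.29 + 7.72 + 9.81 + 1.83 + 1.61 = 41.46.
Posterior ∝ λ^7e^(−11λ) · λ^7e^(−41.46λ) = λ^14e^(−52.46λ), i.e. Gamma(15, 52.46).
Mode = (a−1)/b = 14/52.46 ≈ 0.2669.

λ̂_MAP = 0.2669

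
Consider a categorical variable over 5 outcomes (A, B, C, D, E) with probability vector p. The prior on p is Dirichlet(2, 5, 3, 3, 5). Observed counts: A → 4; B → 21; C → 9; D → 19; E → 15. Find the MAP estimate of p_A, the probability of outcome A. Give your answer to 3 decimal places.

MAP estimate of p_A = 0.062

The posterior is Dirichlet(αᵢ + nᵢ) = Dirichlet(6, 26, 12, 22, 20).
For a Dirichlet(a₁,…,a_K) with all aᵢ > 1, the mode has j-th component (aⱼ − 1)/(Σaᵢ − K).
Here Σaᵢ = 86 and K = 5, so p_A = (6 − 1)/(86 − 5) = 5/81 ≈ 0.062.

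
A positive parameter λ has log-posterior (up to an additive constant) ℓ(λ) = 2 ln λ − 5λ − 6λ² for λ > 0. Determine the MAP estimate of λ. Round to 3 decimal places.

ℓ'(λ) = 2/λ − 5 − 12λ. Setting this to zero and multiplying by λ: 12λ² + 5λ − 2 = 0.
λ = (−5 + √(5² + 4·12·2)) / (2·12) = (−5 + √121) / 24 = (−5 + 11)/24 = 1/4.
ℓ''(λ) = −2/λ² − 12 < 0, confirming a maximum.

λ̂_MAP = 0.250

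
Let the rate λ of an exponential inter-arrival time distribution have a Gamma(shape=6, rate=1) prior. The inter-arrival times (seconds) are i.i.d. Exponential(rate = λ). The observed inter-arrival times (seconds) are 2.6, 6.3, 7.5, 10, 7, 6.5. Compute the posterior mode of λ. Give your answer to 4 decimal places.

λ̂_MAP = 0.2689

The Exponential(rate=λ) likelihood is ∝ λ^n e^(−λΣtᵢ). Here n = 6 and Σtᵢ = 2.6 + 6.3 + 7.5 + 10 + 7 + 6.5 = 39.9.
Posterior ∝ λ^5e^(−1λ) · λ^6e^(−39.9λ) = λ^11e^(−40.9λ), i.e. Gamma(12, 40.9).
Mode = (a−1)/b = 11/40.9 ≈ 0.2689.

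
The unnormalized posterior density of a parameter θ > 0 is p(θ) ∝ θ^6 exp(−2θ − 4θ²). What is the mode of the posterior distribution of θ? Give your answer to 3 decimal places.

θ̂_MAP = 0.750

ℓ'(θ) = 6/θ − 2 − 8θ. Setting this to zero and multiplying by θ: 8θ² + 2θ − 6 = 0.
θ = (−2 + √(2² + 4·8·6)) / (2·8) = (−2 + √196) / 16 = (−2 + 14)/16 = 3/4.
ℓ''(θ) = −6/θ² − 8 < 0, confirming a maximum.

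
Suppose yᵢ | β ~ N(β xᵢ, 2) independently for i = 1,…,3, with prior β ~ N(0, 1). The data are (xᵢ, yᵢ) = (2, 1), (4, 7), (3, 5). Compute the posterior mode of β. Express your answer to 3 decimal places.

log p(β | y) = −Σ(yᵢ − βxᵢ)²/(2·2) − β²/(2·1) + const.
Setting the derivative to zero: Σxᵢ(yᵢ − βxᵢ)/2 − β/1 = 0, so β = Σxᵢyᵢ / (Σxᵢ² + σ²/τ²).
Σxᵢyᵢ = 2·1 + 4·7 + 3·5 = 45; Σxᵢ² = 29; σ²/τ² = 2.
β̂_MAP = 45 / (29 + 2) = 45/31 ≈ 1.452.

β̂_MAP = 1.452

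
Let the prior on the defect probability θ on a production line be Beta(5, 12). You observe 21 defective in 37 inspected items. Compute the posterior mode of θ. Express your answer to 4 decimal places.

θ̂_MAP = 0.4808

Prior: Beta(5, 12).
Data: 21 successes in 37 trials. The binomial likelihood contributes θ^21(1−θ)^16, so the posterior is Beta(5+21, 12+16) = Beta(26, 28).
For Beta(a, b) with a, b > 1 the mode is (a−1)/(a+b−2) = 25/52 ≈ 0.4808.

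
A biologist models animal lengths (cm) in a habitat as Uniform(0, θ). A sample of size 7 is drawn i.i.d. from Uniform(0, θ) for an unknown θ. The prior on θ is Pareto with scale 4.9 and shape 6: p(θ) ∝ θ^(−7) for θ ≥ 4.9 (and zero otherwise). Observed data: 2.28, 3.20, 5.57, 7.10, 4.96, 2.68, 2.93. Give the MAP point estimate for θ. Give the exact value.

The Uniform(0, θ) likelihood is θ^(−n) for θ ≥ max(xᵢ), zero otherwise. Here max(xᵢ) = 7.10.
Posterior ∝ θ^(−7) · θ^(−7) = θ^(−14) on θ ≥ max(4.9, 7.10) = 7.10.
This density is strictly decreasing in θ, so the posterior mode lies at the lower boundary of the support.

θ̂_MAP = 7.10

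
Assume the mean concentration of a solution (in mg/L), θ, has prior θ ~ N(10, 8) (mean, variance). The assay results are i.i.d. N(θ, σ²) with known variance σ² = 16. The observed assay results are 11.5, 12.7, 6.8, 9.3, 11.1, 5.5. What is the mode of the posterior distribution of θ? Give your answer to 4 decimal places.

θ̂_MAP = 9.6125

n = 6; x̄ = (11.5 + 12.7 + 6.8 + 9.3 + 11.1 + 5.5)/6 = 56.9/6 = 569/60 ≈ 9.4833.
For a Normal prior and Normal likelihood with known variance, the posterior is Normal; its mode equals its mean, the precision-weighted average.
Prior precision 1/σ₀² = 1/8 = 0.125; data precision n/σ² = 6/16 = 0.375.
θ̂ = (0.125·10 + 0.375·(569/60)) / (0.125 + 0.375) = 4.80625/0.5 = 9.6125.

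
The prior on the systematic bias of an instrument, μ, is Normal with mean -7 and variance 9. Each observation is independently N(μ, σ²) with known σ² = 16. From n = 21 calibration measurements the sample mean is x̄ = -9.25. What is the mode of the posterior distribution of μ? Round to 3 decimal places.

μ̂_MAP = -9.074

n = 21, x̄ = -9.25.
For a Normal prior and Normal likelihood with known variance, the posterior is Normal; its mode equals its mean, the precision-weighted average.
Prior precision 1/σ₀² = 1/9; data precision n/σ² = 21/16 = 1.3125.
μ̂ = ((1/9)·(-7) + 1.3125·(-9.25)) / (1/9 + 1.3125) = (-7441/576)/(205/144) = -7441/820 ≈ -9.074.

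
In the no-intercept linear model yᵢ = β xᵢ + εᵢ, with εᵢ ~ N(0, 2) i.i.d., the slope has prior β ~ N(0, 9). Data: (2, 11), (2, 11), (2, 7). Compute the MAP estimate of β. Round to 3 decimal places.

log p(β | y) = −Σ(yᵢ − βxᵢ)²/(2·2) − β²/(2·9) + const.
Setting the derivative to zero: Σxᵢ(yᵢ − βxᵢ)/2 − β/9 = 0, so β = Σxᵢyᵢ / (Σxᵢ² + σ²/τ²).
Σxᵢyᵢ = 2·11 + 2·11 + 2·7 = 58; Σxᵢ² = 12; σ²/τ² = 2/9.
β̂_MAP = 58 / (12 + 2/9) = 58/(110/9) = 261/55 ≈ 4.745.

β̂_MAP = 4.745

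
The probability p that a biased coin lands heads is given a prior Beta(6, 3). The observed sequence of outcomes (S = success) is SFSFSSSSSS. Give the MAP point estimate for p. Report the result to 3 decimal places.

Prior: Beta(6, 3).
Data: 8 successes in 10 trials (from the sequence). The binomial likelihood contributes p^8(1−p)^2, so the posterior is Beta(6+8, 3+2) = Beta(14, 5).
For Beta(a, b) with a, b > 1 the mode is (a−1)/(a+b−2) = 13/17 ≈ 0.765.

p̂_MAP = 0.765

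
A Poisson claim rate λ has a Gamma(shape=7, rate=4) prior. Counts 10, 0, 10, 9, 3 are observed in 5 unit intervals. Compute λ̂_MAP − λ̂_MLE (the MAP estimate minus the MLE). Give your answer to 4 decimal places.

Σxᵢ = 32. Posterior is Gamma(39, 9); MAP = (39−1)/9 = 38/9 ≈ 4.22222.
MLE = x̄ = 32/5 ≈ 6.40000.
Difference = 38/9 − 32/5 = -98/45 ≈ -2.1778.

MAP − MLE = -2.1778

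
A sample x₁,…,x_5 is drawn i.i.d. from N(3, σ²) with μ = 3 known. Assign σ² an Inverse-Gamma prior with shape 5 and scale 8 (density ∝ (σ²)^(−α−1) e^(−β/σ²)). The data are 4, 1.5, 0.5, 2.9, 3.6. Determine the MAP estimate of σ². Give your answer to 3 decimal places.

σ̂²_MAP = 1.522

Sum of squared deviations about the known mean: SS = (4−3)² + (1.5−3)² + (0.5−3)² + (2.9−3)² + (3.6−3)² = 9.87.
The Normal likelihood contributes (σ²)^(−n/2) exp(−SS/(2σ²)), so the posterior is Inverse-Gamma(α + n/2, β + SS/2) = Inverse-Gamma(7.5, 12.935).
The mode of Inverse-Gamma(a, b) is b/(a+1) = 12.935/8.5 ≈ 1.522.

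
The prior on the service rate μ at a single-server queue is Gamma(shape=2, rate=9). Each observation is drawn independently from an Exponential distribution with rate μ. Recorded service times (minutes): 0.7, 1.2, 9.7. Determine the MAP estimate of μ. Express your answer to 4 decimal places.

μ̂_MAP = 0.1942

The Exponential(rate=μ) likelihood is ∝ μ^n e^(−μΣtᵢ). Here n = 3 and Σtᵢ = 0.7 + 1.2 + 9.7 = 11.6.
Posterior ∝ μe^(−9μ) · μ^3e^(−11.6μ) = μ^4e^(−20.6μ), i.e. Gamma(5, 20.6).
Mode = (a−1)/b = 4/20.6 ≈ 0.1942.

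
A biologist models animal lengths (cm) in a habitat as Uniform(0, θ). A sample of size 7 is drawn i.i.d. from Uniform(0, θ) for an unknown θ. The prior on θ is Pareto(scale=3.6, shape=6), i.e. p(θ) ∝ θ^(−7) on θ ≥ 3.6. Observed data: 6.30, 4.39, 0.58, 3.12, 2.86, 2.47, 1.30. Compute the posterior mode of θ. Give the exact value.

The Uniform(0, θ) likelihood is θ^(−n) for θ ≥ max(xᵢ), zero otherwise. Here max(xᵢ) = 6.30.
Posterior ∝ θ^(−7) · θ^(−7) = θ^(−14) on θ ≥ max(3.6, 6.30) = 6.30.
This density is strictly decreasing in θ, so the posterior mode lies at the lower boundary of the support.

θ̂_MAP = 6.30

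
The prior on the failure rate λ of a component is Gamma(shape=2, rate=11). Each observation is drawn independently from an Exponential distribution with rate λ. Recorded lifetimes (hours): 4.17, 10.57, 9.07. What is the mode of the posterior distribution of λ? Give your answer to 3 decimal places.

λ̂_MAP = 0.115

The Exponential(rate=λ) likelihood is ∝ λ^n e^(−λΣtᵢ). Here n = 3 and Σtᵢ = 4.17 + 10.57 + 9.07 = 23.81.
Posterior ∝ λe^(−11λ) · λ^3e^(−23.81λ) = λ^4e^(−34.81λ), i.e. Gamma(5, 34.81).
Mode = (a−1)/b = 4/34.81 ≈ 0.115.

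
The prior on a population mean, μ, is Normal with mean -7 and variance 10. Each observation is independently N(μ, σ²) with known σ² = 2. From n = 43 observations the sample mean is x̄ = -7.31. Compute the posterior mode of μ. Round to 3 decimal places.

μ̂_MAP = -7.309

n = 43, x̄ = -7.31.
For a Normal prior and Normal likelihood with known variance, the posterior is Normal; its mode equals its mean, the precision-weighted average.
Prior precision 1/σ₀² = 1/10 = 0.1; data precision n/σ² = 43/2 = 21.5.
μ̂ = (0.1·(-7) + 21.5·(-7.31)) / (0.1 + 21.5) = (-157.865)/21.6 = -31573/4320 ≈ -7.309.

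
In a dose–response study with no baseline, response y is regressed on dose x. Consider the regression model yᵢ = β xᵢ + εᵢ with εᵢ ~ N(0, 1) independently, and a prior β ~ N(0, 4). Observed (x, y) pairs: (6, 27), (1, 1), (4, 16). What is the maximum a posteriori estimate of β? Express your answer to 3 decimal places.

β̂_MAP = 4.263

log p(β | y) = −Σ(yᵢ − βxᵢ)²/(2·1) − β²/(2·4) + const.
Setting the derivative to zero: Σxᵢ(yᵢ − βxᵢ)/1 − β/4 = 0, so β = Σxᵢyᵢ / (Σxᵢ² + σ²/τ²).
Σxᵢyᵢ = 6·27 + 1·1 + 4·16 = 227; Σxᵢ² = 53; σ²/τ² = 0.25.
β̂_MAP = 227 / (53 + 0.25) = 227/53.25 ≈ 4.263.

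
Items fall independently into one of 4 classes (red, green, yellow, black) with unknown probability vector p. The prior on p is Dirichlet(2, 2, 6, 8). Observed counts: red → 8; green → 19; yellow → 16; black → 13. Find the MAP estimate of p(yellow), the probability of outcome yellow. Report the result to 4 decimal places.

The posterior is Dirichlet(αᵢ + nᵢ) = Dirichlet(10, 21, 22, 21).
For a Dirichlet(a₁,…,a_K) with all aᵢ > 1, the mode has j-th component (aⱼ − 1)/(Σaᵢ − K).
Here Σaᵢ = 74 and K = 4, so p(yellow) = (22 − 1)/(74 − 4) = 21/70 ≈ 0.3000.

MAP estimate of p(yellow) = 0.3000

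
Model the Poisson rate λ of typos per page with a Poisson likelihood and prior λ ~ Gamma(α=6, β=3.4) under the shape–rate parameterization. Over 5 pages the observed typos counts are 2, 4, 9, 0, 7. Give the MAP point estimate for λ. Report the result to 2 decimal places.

Σxᵢ = 2+4+9+0+7 = 22, with n = 5.
Posterior ∝ λ^5e^(−3.4λ) · λ^22e^(−5λ) = λ^27e^(−8.4λ), i.e. Gamma(shape=28, rate=8.4).
The mode of a Gamma(a, b) with a ≥ 1 (shape–rate) is (a−1)/b = 27/8.4 ≈ 3.21.

λ̂_MAP = 3.21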